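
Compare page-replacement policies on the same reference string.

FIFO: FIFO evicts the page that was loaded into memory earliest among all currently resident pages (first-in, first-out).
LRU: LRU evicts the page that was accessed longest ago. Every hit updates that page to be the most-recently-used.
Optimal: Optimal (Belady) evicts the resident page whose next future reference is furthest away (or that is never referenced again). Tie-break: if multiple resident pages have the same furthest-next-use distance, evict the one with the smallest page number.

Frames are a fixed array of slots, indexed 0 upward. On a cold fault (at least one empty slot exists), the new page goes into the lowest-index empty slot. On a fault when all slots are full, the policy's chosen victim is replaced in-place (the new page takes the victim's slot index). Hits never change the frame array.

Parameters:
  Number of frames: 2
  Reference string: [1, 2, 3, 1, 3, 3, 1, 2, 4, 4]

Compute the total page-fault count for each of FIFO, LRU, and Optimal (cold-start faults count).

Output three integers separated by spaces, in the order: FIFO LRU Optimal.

--- FIFO ---
  step 0: ref 1 -> FAULT, frames=[1,-] (faults so far: 1)
  step 1: ref 2 -> FAULT, frames=[1,2] (faults so far: 2)
  step 2: ref 3 -> FAULT, evict 1, frames=[3,2] (faults so far: 3)
  step 3: ref 1 -> FAULT, evict 2, frames=[3,1] (faults so far: 4)
  step 4: ref 3 -> HIT, frames=[3,1] (faults so far: 4)
  step 5: ref 3 -> HIT, frames=[3,1] (faults so far: 4)
  step 6: ref 1 -> HIT, frames=[3,1] (faults so far: 4)
  step 7: ref 2 -> FAULT, evict 3, frames=[2,1] (faults so far: 5)
  step 8: ref 4 -> FAULT, evict 1, frames=[2,4] (faults so far: 6)
  step 9: ref 4 -> HIT, frames=[2,4] (faults so far: 6)
  FIFO total faults: 6
--- LRU ---
  step 0: ref 1 -> FAULT, frames=[1,-] (faults so far: 1)
  step 1: ref 2 -> FAULT, frames=[1,2] (faults so far: 2)
  step 2: ref 3 -> FAULT, evict 1, frames=[3,2] (faults so far: 3)
  step 3: ref 1 -> FAULT, evict 2, frames=[3,1] (faults so far: 4)
  step 4: ref 3 -> HIT, frames=[3,1] (faults so far: 4)
  step 5: ref 3 -> HIT, frames=[3,1] (faults so far: 4)
  step 6: ref 1 -> HIT, frames=[3,1] (faults so far: 4)
  step 7: ref 2 -> FAULT, evict 3, frames=[2,1] (faults so far: 5)
  step 8: ref 4 -> FAULT, evict 1, frames=[2,4] (faults so far: 6)
  step 9: ref 4 -> HIT, frames=[2,4] (faults so far: 6)
  LRU total faults: 6
--- Optimal ---
  step 0: ref 1 -> FAULT, frames=[1,-] (faults so far: 1)
  step 1: ref 2 -> FAULT, frames=[1,2] (faults so far: 2)
  step 2: ref 3 -> FAULT, evict 2, frames=[1,3] (faults so far: 3)
  step 3: ref 1 -> HIT, frames=[1,3] (faults so far: 3)
  step 4: ref 3 -> HIT, frames=[1,3] (faults so far: 3)
  step 5: ref 3 -> HIT, frames=[1,3] (faults so far: 3)
  step 6: ref 1 -> HIT, frames=[1,3] (faults so far: 3)
  step 7: ref 2 -> FAULT, evict 1, frames=[2,3] (faults so far: 4)
  step 8: ref 4 -> FAULT, evict 2, frames=[4,3] (faults so far: 5)
  step 9: ref 4 -> HIT, frames=[4,3] (faults so far: 5)
  Optimal total faults: 5

Answer: 6 6 5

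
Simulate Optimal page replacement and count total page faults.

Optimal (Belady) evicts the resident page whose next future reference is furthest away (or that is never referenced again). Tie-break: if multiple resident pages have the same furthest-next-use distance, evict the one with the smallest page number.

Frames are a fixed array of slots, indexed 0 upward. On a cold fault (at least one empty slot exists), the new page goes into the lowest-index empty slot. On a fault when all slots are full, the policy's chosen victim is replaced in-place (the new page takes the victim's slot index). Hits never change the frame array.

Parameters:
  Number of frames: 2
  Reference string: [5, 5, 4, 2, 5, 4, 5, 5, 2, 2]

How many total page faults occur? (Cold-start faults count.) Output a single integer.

Answer: 5

Derivation:
Step 0: ref 5 → FAULT, frames=[5,-]
Step 1: ref 5 → HIT, frames=[5,-]
Step 2: ref 4 → FAULT, frames=[5,4]
Step 3: ref 2 → FAULT (evict 4), frames=[5,2]
Step 4: ref 5 → HIT, frames=[5,2]
Step 5: ref 4 → FAULT (evict 2), frames=[5,4]
Step 6: ref 5 → HIT, frames=[5,4]
Step 7: ref 5 → HIT, frames=[5,4]
Step 8: ref 2 → FAULT (evict 4), frames=[5,2]
Step 9: ref 2 → HIT, frames=[5,2]
Total faults: 5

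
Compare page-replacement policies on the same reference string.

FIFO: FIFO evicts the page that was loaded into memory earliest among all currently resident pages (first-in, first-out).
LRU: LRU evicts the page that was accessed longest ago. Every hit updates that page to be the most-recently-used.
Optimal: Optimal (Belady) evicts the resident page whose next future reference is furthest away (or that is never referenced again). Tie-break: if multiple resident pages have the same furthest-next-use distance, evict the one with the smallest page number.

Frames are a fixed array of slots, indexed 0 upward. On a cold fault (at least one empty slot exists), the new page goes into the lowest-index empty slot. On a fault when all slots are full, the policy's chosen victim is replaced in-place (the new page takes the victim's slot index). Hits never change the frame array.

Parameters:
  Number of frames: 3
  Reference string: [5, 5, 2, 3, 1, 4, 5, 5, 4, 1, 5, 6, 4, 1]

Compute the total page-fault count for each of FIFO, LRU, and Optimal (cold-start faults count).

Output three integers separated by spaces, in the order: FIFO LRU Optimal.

Answer: 8 9 6

Derivation:
--- FIFO ---
  step 0: ref 5 -> FAULT, frames=[5,-,-] (faults so far: 1)
  step 1: ref 5 -> HIT, frames=[5,-,-] (faults so far: 1)
  step 2: ref 2 -> FAULT, frames=[5,2,-] (faults so far: 2)
  step 3: ref 3 -> FAULT, frames=[5,2,3] (faults so far: 3)
  step 4: ref 1 -> FAULT, evict 5, frames=[1,2,3] (faults so far: 4)
  step 5: ref 4 -> FAULT, evict 2, frames=[1,4,3] (faults so far: 5)
  step 6: ref 5 -> FAULT, evict 3, frames=[1,4,5] (faults so far: 6)
  step 7: ref 5 -> HIT, frames=[1,4,5] (faults so far: 6)
  step 8: ref 4 -> HIT, frames=[1,4,5] (faults so far: 6)
  step 9: ref 1 -> HIT, frames=[1,4,5] (faults so far: 6)
  step 10: ref 5 -> HIT, frames=[1,4,5] (faults so far: 6)
  step 11: ref 6 -> FAULT, evict 1, frames=[6,4,5] (faults so far: 7)
  step 12: ref 4 -> HIT, frames=[6,4,5] (faults so far: 7)
  step 13: ref 1 -> FAULT, evict 4, frames=[6,1,5] (faults so far: 8)
  FIFO total faults: 8
--- LRU ---
  step 0: ref 5 -> FAULT, frames=[5,-,-] (faults so far: 1)
  step 1: ref 5 -> HIT, frames=[5,-,-] (faults so far: 1)
  step 2: ref 2 -> FAULT, frames=[5,2,-] (faults so far: 2)
  step 3: ref 3 -> FAULT, frames=[5,2,3] (faults so far: 3)
  step 4: ref 1 -> FAULT, evict 5, frames=[1,2,3] (faults so far: 4)
  step 5: ref 4 -> FAULT, evict 2, frames=[1,4,3] (faults so far: 5)
  step 6: ref 5 -> FAULT, evict 3, frames=[1,4,5] (faults so far: 6)
  step 7: ref 5 -> HIT, frames=[1,4,5] (faults so far: 6)
  step 8: ref 4 -> HIT, frames=[1,4,5] (faults so far: 6)
  step 9: ref 1 -> HIT, frames=[1,4,5] (faults so far: 6)
  step 10: ref 5 -> HIT, frames=[1,4,5] (faults so far: 6)
  step 11: ref 6 -> FAULT, evict 4, frames=[1,6,5] (faults so far: 7)
  step 12: ref 4 -> FAULT, evict 1, frames=[4,6,5] (faults so far: 8)
  step 13: ref 1 -> FAULT, evict 5, frames=[4,6,1] (faults so far: 9)
  LRU total faults: 9
--- Optimal ---
  step 0: ref 5 -> FAULT, frames=[5,-,-] (faults so far: 1)
  step 1: ref 5 -> HIT, frames=[5,-,-] (faults so far: 1)
  step 2: ref 2 -> FAULT, frames=[5,2,-] (faults so far: 2)
  step 3: ref 3 -> FAULT, frames=[5,2,3] (faults so far: 3)
  step 4: ref 1 -> FAULT, evict 2, frames=[5,1,3] (faults so far: 4)
  step 5: ref 4 -> FAULT, evict 3, frames=[5,1,4] (faults so far: 5)
  step 6: ref 5 -> HIT, frames=[5,1,4] (faults so far: 5)
  step 7: ref 5 -> HIT, frames=[5,1,4] (faults so far: 5)
  step 8: ref 4 -> HIT, frames=[5,1,4] (faults so far: 5)
  step 9: ref 1 -> HIT, frames=[5,1,4] (faults so far: 5)
  step 10: ref 5 -> HIT, frames=[5,1,4] (faults so far: 5)
  step 11: ref 6 -> FAULT, evict 5, frames=[6,1,4] (faults so far: 6)
  step 12: ref 4 -> HIT, frames=[6,1,4] (faults so far: 6)
  step 13: ref 1 -> HIT, frames=[6,1,4] (faults so far: 6)
  Optimal total faults: 6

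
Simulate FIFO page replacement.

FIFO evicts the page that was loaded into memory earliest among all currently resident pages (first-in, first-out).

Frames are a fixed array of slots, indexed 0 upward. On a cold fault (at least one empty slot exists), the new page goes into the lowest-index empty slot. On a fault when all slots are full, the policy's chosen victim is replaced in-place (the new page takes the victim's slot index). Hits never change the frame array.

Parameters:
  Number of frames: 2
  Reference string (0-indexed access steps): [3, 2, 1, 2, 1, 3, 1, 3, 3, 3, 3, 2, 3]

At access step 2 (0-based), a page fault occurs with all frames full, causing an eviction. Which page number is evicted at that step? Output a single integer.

Step 0: ref 3 -> FAULT, frames=[3,-]
Step 1: ref 2 -> FAULT, frames=[3,2]
Step 2: ref 1 -> FAULT, evict 3, frames=[1,2]
At step 2: evicted page 3

Answer: 3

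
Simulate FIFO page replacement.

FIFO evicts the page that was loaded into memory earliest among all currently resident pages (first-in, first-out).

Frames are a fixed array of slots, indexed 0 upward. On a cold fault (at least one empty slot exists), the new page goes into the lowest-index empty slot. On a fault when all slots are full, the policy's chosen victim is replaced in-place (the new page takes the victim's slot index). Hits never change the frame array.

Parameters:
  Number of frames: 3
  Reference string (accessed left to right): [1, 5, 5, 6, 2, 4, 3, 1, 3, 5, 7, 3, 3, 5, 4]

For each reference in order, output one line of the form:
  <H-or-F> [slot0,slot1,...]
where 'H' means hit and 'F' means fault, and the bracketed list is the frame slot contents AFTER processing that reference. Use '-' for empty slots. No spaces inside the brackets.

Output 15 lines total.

F [1,-,-]
F [1,5,-]
H [1,5,-]
F [1,5,6]
F [2,5,6]
F [2,4,6]
F [2,4,3]
F [1,4,3]
H [1,4,3]
F [1,5,3]
F [1,5,7]
F [3,5,7]
H [3,5,7]
H [3,5,7]
F [3,4,7]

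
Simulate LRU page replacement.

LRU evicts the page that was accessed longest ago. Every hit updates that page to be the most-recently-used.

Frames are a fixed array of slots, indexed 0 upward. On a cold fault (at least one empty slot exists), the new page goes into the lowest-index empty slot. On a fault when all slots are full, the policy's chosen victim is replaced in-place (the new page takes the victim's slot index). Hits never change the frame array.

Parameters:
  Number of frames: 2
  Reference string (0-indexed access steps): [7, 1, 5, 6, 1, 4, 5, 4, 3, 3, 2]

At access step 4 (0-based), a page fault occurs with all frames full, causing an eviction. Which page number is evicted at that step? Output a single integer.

Step 0: ref 7 -> FAULT, frames=[7,-]
Step 1: ref 1 -> FAULT, frames=[7,1]
Step 2: ref 5 -> FAULT, evict 7, frames=[5,1]
Step 3: ref 6 -> FAULT, evict 1, frames=[5,6]
Step 4: ref 1 -> FAULT, evict 5, frames=[1,6]
At step 4: evicted page 5

Answer: 5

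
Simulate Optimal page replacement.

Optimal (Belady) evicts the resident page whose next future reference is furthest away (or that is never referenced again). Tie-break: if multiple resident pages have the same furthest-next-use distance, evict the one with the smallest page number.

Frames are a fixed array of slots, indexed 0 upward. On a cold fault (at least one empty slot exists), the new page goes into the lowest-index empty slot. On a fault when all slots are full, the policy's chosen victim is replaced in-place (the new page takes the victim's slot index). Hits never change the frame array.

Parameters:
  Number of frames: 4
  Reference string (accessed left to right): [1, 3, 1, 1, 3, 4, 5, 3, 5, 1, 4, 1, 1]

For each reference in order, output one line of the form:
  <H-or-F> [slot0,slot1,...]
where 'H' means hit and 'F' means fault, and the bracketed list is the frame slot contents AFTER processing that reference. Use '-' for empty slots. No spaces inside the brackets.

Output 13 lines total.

F [1,-,-,-]
F [1,3,-,-]
H [1,3,-,-]
H [1,3,-,-]
H [1,3,-,-]
F [1,3,4,-]
F [1,3,4,5]
H [1,3,4,5]
H [1,3,4,5]
H [1,3,4,5]
H [1,3,4,5]
H [1,3,4,5]
H [1,3,4,5]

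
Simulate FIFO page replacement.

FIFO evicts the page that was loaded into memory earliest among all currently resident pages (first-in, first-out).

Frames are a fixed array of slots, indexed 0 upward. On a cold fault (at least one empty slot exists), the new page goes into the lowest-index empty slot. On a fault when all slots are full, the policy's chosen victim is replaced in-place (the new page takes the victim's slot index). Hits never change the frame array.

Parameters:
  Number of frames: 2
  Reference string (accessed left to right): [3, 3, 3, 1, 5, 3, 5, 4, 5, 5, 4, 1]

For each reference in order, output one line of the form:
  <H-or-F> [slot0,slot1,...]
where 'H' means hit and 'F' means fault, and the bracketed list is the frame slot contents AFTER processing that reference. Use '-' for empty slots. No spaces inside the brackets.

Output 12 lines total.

F [3,-]
H [3,-]
H [3,-]
F [3,1]
F [5,1]
F [5,3]
H [5,3]
F [4,3]
F [4,5]
H [4,5]
H [4,5]
F [1,5]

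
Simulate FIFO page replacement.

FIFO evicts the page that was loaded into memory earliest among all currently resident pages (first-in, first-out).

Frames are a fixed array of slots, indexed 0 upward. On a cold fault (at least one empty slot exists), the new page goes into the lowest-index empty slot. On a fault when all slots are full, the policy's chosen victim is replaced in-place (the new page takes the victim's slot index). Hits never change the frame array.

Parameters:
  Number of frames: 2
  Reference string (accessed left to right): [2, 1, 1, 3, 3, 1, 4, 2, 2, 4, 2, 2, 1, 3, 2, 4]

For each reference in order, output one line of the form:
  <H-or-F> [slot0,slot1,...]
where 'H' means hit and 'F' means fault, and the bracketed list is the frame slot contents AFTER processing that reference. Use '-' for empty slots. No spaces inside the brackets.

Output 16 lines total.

F [2,-]
F [2,1]
H [2,1]
F [3,1]
H [3,1]
H [3,1]
F [3,4]
F [2,4]
H [2,4]
H [2,4]
H [2,4]
H [2,4]
F [2,1]
F [3,1]
F [3,2]
F [4,2]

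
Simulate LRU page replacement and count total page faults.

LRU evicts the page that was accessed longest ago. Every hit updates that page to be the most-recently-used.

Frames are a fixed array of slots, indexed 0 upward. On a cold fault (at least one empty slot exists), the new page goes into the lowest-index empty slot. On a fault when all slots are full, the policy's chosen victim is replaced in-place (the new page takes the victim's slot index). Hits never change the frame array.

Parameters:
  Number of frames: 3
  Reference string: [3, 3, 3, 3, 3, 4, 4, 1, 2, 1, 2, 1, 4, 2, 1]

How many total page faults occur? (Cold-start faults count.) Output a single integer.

Step 0: ref 3 → FAULT, frames=[3,-,-]
Step 1: ref 3 → HIT, frames=[3,-,-]
Step 2: ref 3 → HIT, frames=[3,-,-]
Step 3: ref 3 → HIT, frames=[3,-,-]
Step 4: ref 3 → HIT, frames=[3,-,-]
Step 5: ref 4 → FAULT, frames=[3,4,-]
Step 6: ref 4 → HIT, frames=[3,4,-]
Step 7: ref 1 → FAULT, frames=[3,4,1]
Step 8: ref 2 → FAULT (evict 3), frames=[2,4,1]
Step 9: ref 1 → HIT, frames=[2,4,1]
Step 10: ref 2 → HIT, frames=[2,4,1]
Step 11: ref 1 → HIT, frames=[2,4,1]
Step 12: ref 4 → HIT, frames=[2,4,1]
Step 13: ref 2 → HIT, frames=[2,4,1]
Step 14: ref 1 → HIT, frames=[2,4,1]
Total faults: 4

Answer: 4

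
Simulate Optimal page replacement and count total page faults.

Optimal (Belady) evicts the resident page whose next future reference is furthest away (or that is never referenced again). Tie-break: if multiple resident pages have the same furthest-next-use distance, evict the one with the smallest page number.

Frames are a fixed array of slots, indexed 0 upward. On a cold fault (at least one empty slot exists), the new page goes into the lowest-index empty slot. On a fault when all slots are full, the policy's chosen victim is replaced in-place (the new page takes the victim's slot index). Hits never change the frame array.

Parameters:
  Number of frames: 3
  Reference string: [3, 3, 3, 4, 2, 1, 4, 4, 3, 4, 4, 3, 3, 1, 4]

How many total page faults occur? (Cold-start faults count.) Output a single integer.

Answer: 4

Derivation:
Step 0: ref 3 → FAULT, frames=[3,-,-]
Step 1: ref 3 → HIT, frames=[3,-,-]
Step 2: ref 3 → HIT, frames=[3,-,-]
Step 3: ref 4 → FAULT, frames=[3,4,-]
Step 4: ref 2 → FAULT, frames=[3,4,2]
Step 5: ref 1 → FAULT (evict 2), frames=[3,4,1]
Step 6: ref 4 → HIT, frames=[3,4,1]
Step 7: ref 4 → HIT, frames=[3,4,1]
Step 8: ref 3 → HIT, frames=[3,4,1]
Step 9: ref 4 → HIT, frames=[3,4,1]
Step 10: ref 4 → HIT, frames=[3,4,1]
Step 11: ref 3 → HIT, frames=[3,4,1]
Step 12: ref 3 → HIT, frames=[3,4,1]
Step 13: ref 1 → HIT, frames=[3,4,1]
Step 14: ref 4 → HIT, frames=[3,4,1]
Total faults: 4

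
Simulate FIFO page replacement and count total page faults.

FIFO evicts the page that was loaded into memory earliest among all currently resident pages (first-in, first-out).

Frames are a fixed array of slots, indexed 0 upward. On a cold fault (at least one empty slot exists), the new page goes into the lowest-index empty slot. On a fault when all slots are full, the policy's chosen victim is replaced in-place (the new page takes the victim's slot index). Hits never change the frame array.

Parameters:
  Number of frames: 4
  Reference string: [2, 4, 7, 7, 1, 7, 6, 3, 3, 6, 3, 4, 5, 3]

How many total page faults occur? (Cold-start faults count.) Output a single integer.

Step 0: ref 2 → FAULT, frames=[2,-,-,-]
Step 1: ref 4 → FAULT, frames=[2,4,-,-]
Step 2: ref 7 → FAULT, frames=[2,4,7,-]
Step 3: ref 7 → HIT, frames=[2,4,7,-]
Step 4: ref 1 → FAULT, frames=[2,4,7,1]
Step 5: ref 7 → HIT, frames=[2,4,7,1]
Step 6: ref 6 → FAULT (evict 2), frames=[6,4,7,1]
Step 7: ref 3 → FAULT (evict 4), frames=[6,3,7,1]
Step 8: ref 3 → HIT, frames=[6,3,7,1]
Step 9: ref 6 → HIT, frames=[6,3,7,1]
Step 10: ref 3 → HIT, frames=[6,3,7,1]
Step 11: ref 4 → FAULT (evict 7), frames=[6,3,4,1]
Step 12: ref 5 → FAULT (evict 1), frames=[6,3,4,5]
Step 13: ref 3 → HIT, frames=[6,3,4,5]
Total faults: 8

Answer: 8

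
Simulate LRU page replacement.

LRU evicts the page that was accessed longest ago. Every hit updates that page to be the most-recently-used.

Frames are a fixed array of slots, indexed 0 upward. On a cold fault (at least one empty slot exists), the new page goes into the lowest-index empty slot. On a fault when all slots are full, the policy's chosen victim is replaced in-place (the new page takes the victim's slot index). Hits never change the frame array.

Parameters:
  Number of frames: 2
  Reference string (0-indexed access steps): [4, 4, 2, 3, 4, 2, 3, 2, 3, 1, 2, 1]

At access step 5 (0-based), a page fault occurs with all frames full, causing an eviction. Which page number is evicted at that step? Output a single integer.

Step 0: ref 4 -> FAULT, frames=[4,-]
Step 1: ref 4 -> HIT, frames=[4,-]
Step 2: ref 2 -> FAULT, frames=[4,2]
Step 3: ref 3 -> FAULT, evict 4, frames=[3,2]
Step 4: ref 4 -> FAULT, evict 2, frames=[3,4]
Step 5: ref 2 -> FAULT, evict 3, frames=[2,4]
At step 5: evicted page 3

Answer: 3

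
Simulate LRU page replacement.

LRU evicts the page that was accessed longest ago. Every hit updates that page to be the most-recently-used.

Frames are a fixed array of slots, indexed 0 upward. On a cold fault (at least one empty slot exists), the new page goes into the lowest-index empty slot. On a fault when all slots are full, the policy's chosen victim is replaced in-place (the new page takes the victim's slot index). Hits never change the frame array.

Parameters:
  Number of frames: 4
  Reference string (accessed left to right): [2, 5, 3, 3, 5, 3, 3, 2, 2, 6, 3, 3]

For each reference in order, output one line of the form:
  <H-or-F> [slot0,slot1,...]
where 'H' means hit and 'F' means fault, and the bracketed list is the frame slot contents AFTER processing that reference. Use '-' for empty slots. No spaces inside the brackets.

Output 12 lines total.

F [2,-,-,-]
F [2,5,-,-]
F [2,5,3,-]
H [2,5,3,-]
H [2,5,3,-]
H [2,5,3,-]
H [2,5,3,-]
H [2,5,3,-]
H [2,5,3,-]
F [2,5,3,6]
H [2,5,3,6]
H [2,5,3,6]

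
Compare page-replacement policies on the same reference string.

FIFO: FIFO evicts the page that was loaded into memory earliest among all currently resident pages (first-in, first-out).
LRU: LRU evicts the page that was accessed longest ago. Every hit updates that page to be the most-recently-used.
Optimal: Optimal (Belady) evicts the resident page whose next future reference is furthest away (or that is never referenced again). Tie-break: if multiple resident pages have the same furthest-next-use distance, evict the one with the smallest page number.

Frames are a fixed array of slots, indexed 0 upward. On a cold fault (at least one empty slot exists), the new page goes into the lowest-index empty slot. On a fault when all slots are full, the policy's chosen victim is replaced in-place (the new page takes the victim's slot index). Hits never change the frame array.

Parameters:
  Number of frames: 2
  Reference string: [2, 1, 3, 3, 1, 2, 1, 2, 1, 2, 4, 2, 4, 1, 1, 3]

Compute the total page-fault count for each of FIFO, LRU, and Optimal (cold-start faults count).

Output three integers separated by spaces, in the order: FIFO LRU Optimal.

--- FIFO ---
  step 0: ref 2 -> FAULT, frames=[2,-] (faults so far: 1)
  step 1: ref 1 -> FAULT, frames=[2,1] (faults so far: 2)
  step 2: ref 3 -> FAULT, evict 2, frames=[3,1] (faults so far: 3)
  step 3: ref 3 -> HIT, frames=[3,1] (faults so far: 3)
  step 4: ref 1 -> HIT, frames=[3,1] (faults so far: 3)
  step 5: ref 2 -> FAULT, evict 1, frames=[3,2] (faults so far: 4)
  step 6: ref 1 -> FAULT, evict 3, frames=[1,2] (faults so far: 5)
  step 7: ref 2 -> HIT, frames=[1,2] (faults so far: 5)
  step 8: ref 1 -> HIT, frames=[1,2] (faults so far: 5)
  step 9: ref 2 -> HIT, frames=[1,2] (faults so far: 5)
  step 10: ref 4 -> FAULT, evict 2, frames=[1,4] (faults so far: 6)
  step 11: ref 2 -> FAULT, evict 1, frames=[2,4] (faults so far: 7)
  step 12: ref 4 -> HIT, frames=[2,4] (faults so far: 7)
  step 13: ref 1 -> FAULT, evict 4, frames=[2,1] (faults so far: 8)
  step 14: ref 1 -> HIT, frames=[2,1] (faults so far: 8)
  step 15: ref 3 -> FAULT, evict 2, frames=[3,1] (faults so far: 9)
  FIFO total faults: 9
--- LRU ---
  step 0: ref 2 -> FAULT, frames=[2,-] (faults so far: 1)
  step 1: ref 1 -> FAULT, frames=[2,1] (faults so far: 2)
  step 2: ref 3 -> FAULT, evict 2, frames=[3,1] (faults so far: 3)
  step 3: ref 3 -> HIT, frames=[3,1] (faults so far: 3)
  step 4: ref 1 -> HIT, frames=[3,1] (faults so far: 3)
  step 5: ref 2 -> FAULT, evict 3, frames=[2,1] (faults so far: 4)
  step 6: ref 1 -> HIT, frames=[2,1] (faults so far: 4)
  step 7: ref 2 -> HIT, frames=[2,1] (faults so far: 4)
  step 8: ref 1 -> HIT, frames=[2,1] (faults so far: 4)
  step 9: ref 2 -> HIT, frames=[2,1] (faults so far: 4)
  step 10: ref 4 -> FAULT, evict 1, frames=[2,4] (faults so far: 5)
  step 11: ref 2 -> HIT, frames=[2,4] (faults so far: 5)
  step 12: ref 4 -> HIT, frames=[2,4] (faults so far: 5)
  step 13: ref 1 -> FAULT, evict 2, frames=[1,4] (faults so far: 6)
  step 14: ref 1 -> HIT, frames=[1,4] (faults so far: 6)
  step 15: ref 3 -> FAULT, evict 4, frames=[1,3] (faults so far: 7)
  LRU total faults: 7
--- Optimal ---
  step 0: ref 2 -> FAULT, frames=[2,-] (faults so far: 1)
  step 1: ref 1 -> FAULT, frames=[2,1] (faults so far: 2)
  step 2: ref 3 -> FAULT, evict 2, frames=[3,1] (faults so far: 3)
  step 3: ref 3 -> HIT, frames=[3,1] (faults so far: 3)
  step 4: ref 1 -> HIT, frames=[3,1] (faults so far: 3)
  step 5: ref 2 -> FAULT, evict 3, frames=[2,1] (faults so far: 4)
  step 6: ref 1 -> HIT, frames=[2,1] (faults so far: 4)
  step 7: ref 2 -> HIT, frames=[2,1] (faults so far: 4)
  step 8: ref 1 -> HIT, frames=[2,1] (faults so far: 4)
  step 9: ref 2 -> HIT, frames=[2,1] (faults so far: 4)
  step 10: ref 4 -> FAULT, evict 1, frames=[2,4] (faults so far: 5)
  step 11: ref 2 -> HIT, frames=[2,4] (faults so far: 5)
  step 12: ref 4 -> HIT, frames=[2,4] (faults so far: 5)
  step 13: ref 1 -> FAULT, evict 2, frames=[1,4] (faults so far: 6)
  step 14: ref 1 -> HIT, frames=[1,4] (faults so far: 6)
  step 15: ref 3 -> FAULT, evict 1, frames=[3,4] (faults so far: 7)
  Optimal total faults: 7

Answer: 9 7 7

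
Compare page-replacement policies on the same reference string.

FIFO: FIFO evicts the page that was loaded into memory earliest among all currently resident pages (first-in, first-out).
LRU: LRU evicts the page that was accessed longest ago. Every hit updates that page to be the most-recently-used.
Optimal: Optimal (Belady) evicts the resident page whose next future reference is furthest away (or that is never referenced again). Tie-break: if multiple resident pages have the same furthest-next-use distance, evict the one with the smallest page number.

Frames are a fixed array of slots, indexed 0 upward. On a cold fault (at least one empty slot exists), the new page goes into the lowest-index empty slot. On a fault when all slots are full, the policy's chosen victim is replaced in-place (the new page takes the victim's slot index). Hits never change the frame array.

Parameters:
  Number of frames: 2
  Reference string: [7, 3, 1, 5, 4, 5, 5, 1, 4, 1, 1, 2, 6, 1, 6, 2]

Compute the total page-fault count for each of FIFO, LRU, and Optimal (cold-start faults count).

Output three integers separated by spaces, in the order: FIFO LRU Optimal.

Answer: 10 11 9

Derivation:
--- FIFO ---
  step 0: ref 7 -> FAULT, frames=[7,-] (faults so far: 1)
  step 1: ref 3 -> FAULT, frames=[7,3] (faults so far: 2)
  step 2: ref 1 -> FAULT, evict 7, frames=[1,3] (faults so far: 3)
  step 3: ref 5 -> FAULT, evict 3, frames=[1,5] (faults so far: 4)
  step 4: ref 4 -> FAULT, evict 1, frames=[4,5] (faults so far: 5)
  step 5: ref 5 -> HIT, frames=[4,5] (faults so far: 5)
  step 6: ref 5 -> HIT, frames=[4,5] (faults so far: 5)
  step 7: ref 1 -> FAULT, evict 5, frames=[4,1] (faults so far: 6)
  step 8: ref 4 -> HIT, frames=[4,1] (faults so far: 6)
  step 9: ref 1 -> HIT, frames=[4,1] (faults so far: 6)
  step 10: ref 1 -> HIT, frames=[4,1] (faults so far: 6)
  step 11: ref 2 -> FAULT, evict 4, frames=[2,1] (faults so far: 7)
  step 12: ref 6 -> FAULT, evict 1, frames=[2,6] (faults so far: 8)
  step 13: ref 1 -> FAULT, evict 2, frames=[1,6] (faults so far: 9)
  step 14: ref 6 -> HIT, frames=[1,6] (faults so far: 9)
  step 15: ref 2 -> FAULT, evict 6, frames=[1,2] (faults so far: 10)
  FIFO total faults: 10
--- LRU ---
  step 0: ref 7 -> FAULT, frames=[7,-] (faults so far: 1)
  step 1: ref 3 -> FAULT, frames=[7,3] (faults so far: 2)
  step 2: ref 1 -> FAULT, evict 7, frames=[1,3] (faults so far: 3)
  step 3: ref 5 -> FAULT, evict 3, frames=[1,5] (faults so far: 4)
  step 4: ref 4 -> FAULT, evict 1, frames=[4,5] (faults so far: 5)
  step 5: ref 5 -> HIT, frames=[4,5] (faults so far: 5)
  step 6: ref 5 -> HIT, frames=[4,5] (faults so far: 5)
  step 7: ref 1 -> FAULT, evict 4, frames=[1,5] (faults so far: 6)
  step 8: ref 4 -> FAULT, evict 5, frames=[1,4] (faults so far: 7)
  step 9: ref 1 -> HIT, frames=[1,4] (faults so far: 7)
  step 10: ref 1 -> HIT, frames=[1,4] (faults so far: 7)
  step 11: ref 2 -> FAULT, evict 4, frames=[1,2] (faults so far: 8)
  step 12: ref 6 -> FAULT, evict 1, frames=[6,2] (faults so far: 9)
  step 13: ref 1 -> FAULT, evict 2, frames=[6,1] (faults so far: 10)
  step 14: ref 6 -> HIT, frames=[6,1] (faults so far: 10)
  step 15: ref 2 -> FAULT, evict 1, frames=[6,2] (faults so far: 11)
  LRU total faults: 11
--- Optimal ---
  step 0: ref 7 -> FAULT, frames=[7,-] (faults so far: 1)
  step 1: ref 3 -> FAULT, frames=[7,3] (faults so far: 2)
  step 2: ref 1 -> FAULT, evict 3, frames=[7,1] (faults so far: 3)
  step 3: ref 5 -> FAULT, evict 7, frames=[5,1] (faults so far: 4)
  step 4: ref 4 -> FAULT, evict 1, frames=[5,4] (faults so far: 5)
  step 5: ref 5 -> HIT, frames=[5,4] (faults so far: 5)
  step 6: ref 5 -> HIT, frames=[5,4] (faults so far: 5)
  step 7: ref 1 -> FAULT, evict 5, frames=[1,4] (faults so far: 6)
  step 8: ref 4 -> HIT, frames=[1,4] (faults so far: 6)
  step 9: ref 1 -> HIT, frames=[1,4] (faults so far: 6)
  step 10: ref 1 -> HIT, frames=[1,4] (faults so far: 6)
  step 11: ref 2 -> FAULT, evict 4, frames=[1,2] (faults so far: 7)
  step 12: ref 6 -> FAULT, evict 2, frames=[1,6] (faults so far: 8)
  step 13: ref 1 -> HIT, frames=[1,6] (faults so far: 8)
  step 14: ref 6 -> HIT, frames=[1,6] (faults so far: 8)
  step 15: ref 2 -> FAULT, evict 1, frames=[2,6] (faults so far: 9)
  Optimal total faults: 9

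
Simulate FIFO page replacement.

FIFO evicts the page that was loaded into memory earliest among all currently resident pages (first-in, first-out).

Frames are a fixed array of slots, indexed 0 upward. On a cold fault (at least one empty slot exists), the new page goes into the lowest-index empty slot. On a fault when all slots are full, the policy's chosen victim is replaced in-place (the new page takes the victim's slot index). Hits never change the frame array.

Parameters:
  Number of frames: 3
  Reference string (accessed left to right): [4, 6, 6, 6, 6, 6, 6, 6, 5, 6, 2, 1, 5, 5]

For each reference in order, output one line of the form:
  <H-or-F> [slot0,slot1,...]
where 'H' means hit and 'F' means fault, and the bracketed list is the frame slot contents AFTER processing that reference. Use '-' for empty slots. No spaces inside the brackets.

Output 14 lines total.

F [4,-,-]
F [4,6,-]
H [4,6,-]
H [4,6,-]
H [4,6,-]
H [4,6,-]
H [4,6,-]
H [4,6,-]
F [4,6,5]
H [4,6,5]
F [2,6,5]
F [2,1,5]
H [2,1,5]
H [2,1,5]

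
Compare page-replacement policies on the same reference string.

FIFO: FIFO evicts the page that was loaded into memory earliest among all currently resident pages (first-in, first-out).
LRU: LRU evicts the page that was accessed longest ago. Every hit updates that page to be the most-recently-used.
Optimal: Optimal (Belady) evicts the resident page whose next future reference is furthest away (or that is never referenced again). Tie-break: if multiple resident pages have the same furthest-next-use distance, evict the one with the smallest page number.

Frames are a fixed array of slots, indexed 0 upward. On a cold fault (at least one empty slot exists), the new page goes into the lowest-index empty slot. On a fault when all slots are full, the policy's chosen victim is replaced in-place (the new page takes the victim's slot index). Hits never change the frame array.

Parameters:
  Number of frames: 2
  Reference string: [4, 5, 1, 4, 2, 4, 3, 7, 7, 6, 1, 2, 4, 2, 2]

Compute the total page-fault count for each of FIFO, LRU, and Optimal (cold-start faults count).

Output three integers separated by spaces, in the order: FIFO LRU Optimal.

Answer: 11 11 9

Derivation:
--- FIFO ---
  step 0: ref 4 -> FAULT, frames=[4,-] (faults so far: 1)
  step 1: ref 5 -> FAULT, frames=[4,5] (faults so far: 2)
  step 2: ref 1 -> FAULT, evict 4, frames=[1,5] (faults so far: 3)
  step 3: ref 4 -> FAULT, evict 5, frames=[1,4] (faults so far: 4)
  step 4: ref 2 -> FAULT, evict 1, frames=[2,4] (faults so far: 5)
  step 5: ref 4 -> HIT, frames=[2,4] (faults so far: 5)
  step 6: ref 3 -> FAULT, evict 4, frames=[2,3] (faults so far: 6)
  step 7: ref 7 -> FAULT, evict 2, frames=[7,3] (faults so far: 7)
  step 8: ref 7 -> HIT, frames=[7,3] (faults so far: 7)
  step 9: ref 6 -> FAULT, evict 3, frames=[7,6] (faults so far: 8)
  step 10: ref 1 -> FAULT, evict 7, frames=[1,6] (faults so far: 9)
  step 11: ref 2 -> FAULT, evict 6, frames=[1,2] (faults so far: 10)
  step 12: ref 4 -> FAULT, evict 1, frames=[4,2] (faults so far: 11)
  step 13: ref 2 -> HIT, frames=[4,2] (faults so far: 11)
  step 14: ref 2 -> HIT, frames=[4,2] (faults so far: 11)
  FIFO total faults: 11
--- LRU ---
  step 0: ref 4 -> FAULT, frames=[4,-] (faults so far: 1)
  step 1: ref 5 -> FAULT, frames=[4,5] (faults so far: 2)
  step 2: ref 1 -> FAULT, evict 4, frames=[1,5] (faults so far: 3)
  step 3: ref 4 -> FAULT, evict 5, frames=[1,4] (faults so far: 4)
  step 4: ref 2 -> FAULT, evict 1, frames=[2,4] (faults so far: 5)
  step 5: ref 4 -> HIT, frames=[2,4] (faults so far: 5)
  step 6: ref 3 -> FAULT, evict 2, frames=[3,4] (faults so far: 6)
  step 7: ref 7 -> FAULT, evict 4, frames=[3,7] (faults so far: 7)
  step 8: ref 7 -> HIT, frames=[3,7] (faults so far: 7)
  step 9: ref 6 -> FAULT, evict 3, frames=[6,7] (faults so far: 8)
  step 10: ref 1 -> FAULT, evict 7, frames=[6,1] (faults so far: 9)
  step 11: ref 2 -> FAULT, evict 6, frames=[2,1] (faults so far: 10)
  step 12: ref 4 -> FAULT, evict 1, frames=[2,4] (faults so far: 11)
  step 13: ref 2 -> HIT, frames=[2,4] (faults so far: 11)
  step 14: ref 2 -> HIT, frames=[2,4] (faults so far: 11)
  LRU total faults: 11
--- Optimal ---
  step 0: ref 4 -> FAULT, frames=[4,-] (faults so far: 1)
  step 1: ref 5 -> FAULT, frames=[4,5] (faults so far: 2)
  step 2: ref 1 -> FAULT, evict 5, frames=[4,1] (faults so far: 3)
  step 3: ref 4 -> HIT, frames=[4,1] (faults so far: 3)
  step 4: ref 2 -> FAULT, evict 1, frames=[4,2] (faults so far: 4)
  step 5: ref 4 -> HIT, frames=[4,2] (faults so far: 4)
  step 6: ref 3 -> FAULT, evict 4, frames=[3,2] (faults so far: 5)
  step 7: ref 7 -> FAULT, evict 3, frames=[7,2] (faults so far: 6)
  step 8: ref 7 -> HIT, frames=[7,2] (faults so far: 6)
  step 9: ref 6 -> FAULT, evict 7, frames=[6,2] (faults so far: 7)
  step 10: ref 1 -> FAULT, evict 6, frames=[1,2] (faults so far: 8)
  step 11: ref 2 -> HIT, frames=[1,2] (faults so far: 8)
  step 12: ref 4 -> FAULT, evict 1, frames=[4,2] (faults so far: 9)
  step 13: ref 2 -> HIT, frames=[4,2] (faults so far: 9)
  step 14: ref 2 -> HIT, frames=[4,2] (faults so far: 9)
  Optimal total faults: 9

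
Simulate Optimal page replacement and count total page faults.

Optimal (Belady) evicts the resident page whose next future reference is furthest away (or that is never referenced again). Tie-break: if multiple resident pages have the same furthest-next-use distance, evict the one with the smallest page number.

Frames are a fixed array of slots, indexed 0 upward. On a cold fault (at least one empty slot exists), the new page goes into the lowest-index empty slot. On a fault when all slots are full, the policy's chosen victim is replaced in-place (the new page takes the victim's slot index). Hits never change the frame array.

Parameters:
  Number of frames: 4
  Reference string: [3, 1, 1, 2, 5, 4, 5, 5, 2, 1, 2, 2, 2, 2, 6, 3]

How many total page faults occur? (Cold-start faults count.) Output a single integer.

Step 0: ref 3 → FAULT, frames=[3,-,-,-]
Step 1: ref 1 → FAULT, frames=[3,1,-,-]
Step 2: ref 1 → HIT, frames=[3,1,-,-]
Step 3: ref 2 → FAULT, frames=[3,1,2,-]
Step 4: ref 5 → FAULT, frames=[3,1,2,5]
Step 5: ref 4 → FAULT (evict 3), frames=[4,1,2,5]
Step 6: ref 5 → HIT, frames=[4,1,2,5]
Step 7: ref 5 → HIT, frames=[4,1,2,5]
Step 8: ref 2 → HIT, frames=[4,1,2,5]
Step 9: ref 1 → HIT, frames=[4,1,2,5]
Step 10: ref 2 → HIT, frames=[4,1,2,5]
Step 11: ref 2 → HIT, frames=[4,1,2,5]
Step 12: ref 2 → HIT, frames=[4,1,2,5]
Step 13: ref 2 → HIT, frames=[4,1,2,5]
Step 14: ref 6 → FAULT (evict 1), frames=[4,6,2,5]
Step 15: ref 3 → FAULT (evict 2), frames=[4,6,3,5]
Total faults: 7

Answer: 7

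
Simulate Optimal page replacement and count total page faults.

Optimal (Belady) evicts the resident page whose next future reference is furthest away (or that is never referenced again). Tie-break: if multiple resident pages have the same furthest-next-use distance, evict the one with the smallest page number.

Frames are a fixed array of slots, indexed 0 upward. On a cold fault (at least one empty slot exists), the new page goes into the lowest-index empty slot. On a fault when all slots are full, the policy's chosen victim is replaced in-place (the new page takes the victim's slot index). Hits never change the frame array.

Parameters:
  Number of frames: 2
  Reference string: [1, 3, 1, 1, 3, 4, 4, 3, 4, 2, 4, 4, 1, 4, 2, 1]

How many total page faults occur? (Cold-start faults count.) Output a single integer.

Step 0: ref 1 → FAULT, frames=[1,-]
Step 1: ref 3 → FAULT, frames=[1,3]
Step 2: ref 1 → HIT, frames=[1,3]
Step 3: ref 1 → HIT, frames=[1,3]
Step 4: ref 3 → HIT, frames=[1,3]
Step 5: ref 4 → FAULT (evict 1), frames=[4,3]
Step 6: ref 4 → HIT, frames=[4,3]
Step 7: ref 3 → HIT, frames=[4,3]
Step 8: ref 4 → HIT, frames=[4,3]
Step 9: ref 2 → FAULT (evict 3), frames=[4,2]
Step 10: ref 4 → HIT, frames=[4,2]
Step 11: ref 4 → HIT, frames=[4,2]
Step 12: ref 1 → FAULT (evict 2), frames=[4,1]
Step 13: ref 4 → HIT, frames=[4,1]
Step 14: ref 2 → FAULT (evict 4), frames=[2,1]
Step 15: ref 1 → HIT, frames=[2,1]
Total faults: 6

Answer: 6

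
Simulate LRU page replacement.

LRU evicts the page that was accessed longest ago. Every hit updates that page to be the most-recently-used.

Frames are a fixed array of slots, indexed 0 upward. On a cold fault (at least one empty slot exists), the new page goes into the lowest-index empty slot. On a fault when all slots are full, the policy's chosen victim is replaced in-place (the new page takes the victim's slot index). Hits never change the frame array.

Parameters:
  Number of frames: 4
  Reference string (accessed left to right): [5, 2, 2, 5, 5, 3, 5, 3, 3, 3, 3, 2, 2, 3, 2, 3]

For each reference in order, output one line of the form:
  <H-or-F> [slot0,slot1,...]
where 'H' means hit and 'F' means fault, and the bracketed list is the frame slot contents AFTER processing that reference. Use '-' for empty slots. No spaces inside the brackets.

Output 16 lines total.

F [5,-,-,-]
F [5,2,-,-]
H [5,2,-,-]
H [5,2,-,-]
H [5,2,-,-]
F [5,2,3,-]
H [5,2,3,-]
H [5,2,3,-]
H [5,2,3,-]
H [5,2,3,-]
H [5,2,3,-]
H [5,2,3,-]
H [5,2,3,-]
H [5,2,3,-]
H [5,2,3,-]
H [5,2,3,-]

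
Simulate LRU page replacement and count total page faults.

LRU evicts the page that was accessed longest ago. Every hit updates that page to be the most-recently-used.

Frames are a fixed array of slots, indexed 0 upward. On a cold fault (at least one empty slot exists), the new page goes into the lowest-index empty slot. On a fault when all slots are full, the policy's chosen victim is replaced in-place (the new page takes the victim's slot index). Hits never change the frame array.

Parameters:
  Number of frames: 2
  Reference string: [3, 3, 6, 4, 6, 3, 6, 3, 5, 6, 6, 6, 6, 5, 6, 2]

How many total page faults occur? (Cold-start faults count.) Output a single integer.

Answer: 7

Derivation:
Step 0: ref 3 → FAULT, frames=[3,-]
Step 1: ref 3 → HIT, frames=[3,-]
Step 2: ref 6 → FAULT, frames=[3,6]
Step 3: ref 4 → FAULT (evict 3), frames=[4,6]
Step 4: ref 6 → HIT, frames=[4,6]
Step 5: ref 3 → FAULT (evict 4), frames=[3,6]
Step 6: ref 6 → HIT, frames=[3,6]
Step 7: ref 3 → HIT, frames=[3,6]
Step 8: ref 5 → FAULT (evict 6), frames=[3,5]
Step 9: ref 6 → FAULT (evict 3), frames=[6,5]
Step 10: ref 6 → HIT, frames=[6,5]
Step 11: ref 6 → HIT, frames=[6,5]
Step 12: ref 6 → HIT, frames=[6,5]
Step 13: ref 5 → HIT, frames=[6,5]
Step 14: ref 6 → HIT, frames=[6,5]
Step 15: ref 2 → FAULT (evict 5), frames=[6,2]
Total faults: 7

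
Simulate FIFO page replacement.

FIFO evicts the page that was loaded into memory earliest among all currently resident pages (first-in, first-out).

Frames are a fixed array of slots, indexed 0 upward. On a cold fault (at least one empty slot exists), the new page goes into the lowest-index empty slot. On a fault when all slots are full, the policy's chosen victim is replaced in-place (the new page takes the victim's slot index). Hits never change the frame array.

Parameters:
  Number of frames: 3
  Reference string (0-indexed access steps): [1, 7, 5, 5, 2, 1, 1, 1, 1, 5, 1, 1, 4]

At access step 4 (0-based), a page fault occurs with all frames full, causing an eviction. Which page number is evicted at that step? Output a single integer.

Answer: 1

Derivation:
Step 0: ref 1 -> FAULT, frames=[1,-,-]
Step 1: ref 7 -> FAULT, frames=[1,7,-]
Step 2: ref 5 -> FAULT, frames=[1,7,5]
Step 3: ref 5 -> HIT, frames=[1,7,5]
Step 4: ref 2 -> FAULT, evict 1, frames=[2,7,5]
At step 4: evicted page 1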